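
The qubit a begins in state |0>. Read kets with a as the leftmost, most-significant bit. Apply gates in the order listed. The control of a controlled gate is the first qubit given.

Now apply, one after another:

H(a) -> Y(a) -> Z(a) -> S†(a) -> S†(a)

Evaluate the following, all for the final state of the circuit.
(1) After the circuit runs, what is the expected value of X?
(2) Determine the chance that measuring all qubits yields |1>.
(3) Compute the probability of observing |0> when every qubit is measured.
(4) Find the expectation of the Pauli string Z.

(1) In the final state, X has expectation -1.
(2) A full measurement returns |1> with probability 1/2.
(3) The probability of measuring |0> is 1/2.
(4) The expectation value of Z is 0.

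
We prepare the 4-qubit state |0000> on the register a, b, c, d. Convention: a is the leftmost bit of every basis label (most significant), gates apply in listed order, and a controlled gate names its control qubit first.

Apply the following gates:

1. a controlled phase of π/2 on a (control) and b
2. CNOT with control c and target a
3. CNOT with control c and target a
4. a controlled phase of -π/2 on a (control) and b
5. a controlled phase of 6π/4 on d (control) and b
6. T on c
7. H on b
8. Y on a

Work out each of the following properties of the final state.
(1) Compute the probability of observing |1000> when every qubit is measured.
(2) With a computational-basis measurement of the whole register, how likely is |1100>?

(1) Outcome |1000> occurs with probability 1/2. Key observation: gates 1-4 undo each other exactly, leaving only the rest of the circuit to track.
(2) The probability of measuring |1100> is 1/2.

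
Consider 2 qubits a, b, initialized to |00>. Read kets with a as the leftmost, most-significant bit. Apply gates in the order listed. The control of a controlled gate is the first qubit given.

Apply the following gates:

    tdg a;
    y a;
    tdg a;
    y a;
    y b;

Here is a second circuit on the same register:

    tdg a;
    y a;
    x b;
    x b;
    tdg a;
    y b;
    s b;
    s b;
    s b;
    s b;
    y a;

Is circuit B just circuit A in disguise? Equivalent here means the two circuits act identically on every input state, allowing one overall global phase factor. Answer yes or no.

Yes — the two circuits implement the same unitary up to a global phase.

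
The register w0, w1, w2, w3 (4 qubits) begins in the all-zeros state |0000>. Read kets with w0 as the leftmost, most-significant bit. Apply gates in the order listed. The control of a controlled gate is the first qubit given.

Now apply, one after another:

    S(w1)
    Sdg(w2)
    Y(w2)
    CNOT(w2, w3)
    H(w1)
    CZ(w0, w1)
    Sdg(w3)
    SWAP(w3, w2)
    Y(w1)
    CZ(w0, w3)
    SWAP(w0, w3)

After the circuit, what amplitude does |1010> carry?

The final state's coefficient on |1010> equals -sqrt(2)*I/2.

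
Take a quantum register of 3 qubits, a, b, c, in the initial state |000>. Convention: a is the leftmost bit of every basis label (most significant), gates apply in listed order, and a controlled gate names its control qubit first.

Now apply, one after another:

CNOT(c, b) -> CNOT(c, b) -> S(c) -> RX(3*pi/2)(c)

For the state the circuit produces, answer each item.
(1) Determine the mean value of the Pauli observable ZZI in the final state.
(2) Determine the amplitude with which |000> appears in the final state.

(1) The expectation value of ZZI is 1. Key observation: gates 1-2 undo each other exactly, leaving only the rest of the circuit to track.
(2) The amplitude on |000> is -sqrt(2)/2.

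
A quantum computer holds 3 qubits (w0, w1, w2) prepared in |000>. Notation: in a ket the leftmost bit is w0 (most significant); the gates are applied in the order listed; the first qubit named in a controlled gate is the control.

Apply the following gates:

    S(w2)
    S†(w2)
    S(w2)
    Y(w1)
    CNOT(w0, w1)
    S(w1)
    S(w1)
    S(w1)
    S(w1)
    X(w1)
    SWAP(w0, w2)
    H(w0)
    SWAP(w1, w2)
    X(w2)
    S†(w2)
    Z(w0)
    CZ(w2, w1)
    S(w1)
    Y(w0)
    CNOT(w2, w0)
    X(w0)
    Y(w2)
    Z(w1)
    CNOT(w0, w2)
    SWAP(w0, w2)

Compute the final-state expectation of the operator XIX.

The expectation value of XIX is 1. Key observation: the block from step 6 through step 9 cancels to the identity and can be dropped.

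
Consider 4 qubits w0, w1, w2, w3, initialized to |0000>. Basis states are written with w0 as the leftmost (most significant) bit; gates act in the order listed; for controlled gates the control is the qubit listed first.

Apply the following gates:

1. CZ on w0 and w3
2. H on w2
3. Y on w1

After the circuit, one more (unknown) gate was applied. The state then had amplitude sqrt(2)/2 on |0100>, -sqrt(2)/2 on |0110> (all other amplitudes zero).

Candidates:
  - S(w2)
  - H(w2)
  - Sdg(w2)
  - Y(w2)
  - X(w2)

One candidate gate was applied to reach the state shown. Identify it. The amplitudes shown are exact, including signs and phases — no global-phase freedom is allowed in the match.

It was Y(w2) that produced the state shown.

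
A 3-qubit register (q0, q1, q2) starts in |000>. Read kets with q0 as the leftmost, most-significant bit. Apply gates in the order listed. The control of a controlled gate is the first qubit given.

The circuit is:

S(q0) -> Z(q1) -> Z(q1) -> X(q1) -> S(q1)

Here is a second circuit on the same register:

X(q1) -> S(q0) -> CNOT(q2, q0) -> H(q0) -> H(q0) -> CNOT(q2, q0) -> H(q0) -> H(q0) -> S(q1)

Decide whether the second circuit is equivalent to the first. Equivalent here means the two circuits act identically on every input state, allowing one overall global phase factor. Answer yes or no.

Yes: on every input state the two circuits agree up to one overall phase factor.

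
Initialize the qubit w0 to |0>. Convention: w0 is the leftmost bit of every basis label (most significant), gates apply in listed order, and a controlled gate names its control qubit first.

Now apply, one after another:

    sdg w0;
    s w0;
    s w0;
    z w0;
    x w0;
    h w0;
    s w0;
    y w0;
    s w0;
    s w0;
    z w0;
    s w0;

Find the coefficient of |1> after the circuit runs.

The amplitude on |1> is -sqrt(2)/2.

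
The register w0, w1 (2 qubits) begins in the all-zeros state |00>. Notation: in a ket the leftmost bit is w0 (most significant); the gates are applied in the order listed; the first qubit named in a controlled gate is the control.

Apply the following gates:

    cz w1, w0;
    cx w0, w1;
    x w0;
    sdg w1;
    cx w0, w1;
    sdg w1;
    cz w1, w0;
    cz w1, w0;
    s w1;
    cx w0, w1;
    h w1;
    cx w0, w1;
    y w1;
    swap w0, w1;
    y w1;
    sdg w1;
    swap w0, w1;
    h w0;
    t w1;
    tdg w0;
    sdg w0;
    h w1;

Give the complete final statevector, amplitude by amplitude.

The resulting statevector has amplitude sqrt(2)*(-1 + exp(I*pi/4))/4 on |00>, sqrt(2)*(-1 - exp(I*pi/4))/4 on |01>, sqrt(2)*(-I + exp(I*pi/4))/4 on |10>, sqrt(2)*(exp(I*pi/4) + I)/4 on |11>. Key observation: steps 5-10 multiply out to the identity, so the circuit reduces to the remaining gates.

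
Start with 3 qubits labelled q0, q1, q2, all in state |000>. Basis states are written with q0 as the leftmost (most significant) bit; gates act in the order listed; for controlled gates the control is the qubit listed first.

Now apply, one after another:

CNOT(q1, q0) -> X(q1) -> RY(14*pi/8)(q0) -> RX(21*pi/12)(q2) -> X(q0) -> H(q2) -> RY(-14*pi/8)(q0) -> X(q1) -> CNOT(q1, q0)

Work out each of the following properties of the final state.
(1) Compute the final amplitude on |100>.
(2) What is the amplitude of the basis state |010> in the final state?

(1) The amplitude on |100> is -sqrt(sqrt(2) + 2)/4 - I*sqrt(2 - sqrt(2))/4.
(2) The final state's coefficient on |010> equals 0.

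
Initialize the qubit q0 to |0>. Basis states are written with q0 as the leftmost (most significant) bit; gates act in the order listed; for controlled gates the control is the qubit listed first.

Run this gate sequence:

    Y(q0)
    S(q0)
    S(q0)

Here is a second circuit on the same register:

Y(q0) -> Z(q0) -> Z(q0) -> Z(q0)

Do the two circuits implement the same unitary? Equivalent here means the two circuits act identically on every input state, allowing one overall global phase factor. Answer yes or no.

Yes: on every input state the two circuits agree up to one overall phase factor.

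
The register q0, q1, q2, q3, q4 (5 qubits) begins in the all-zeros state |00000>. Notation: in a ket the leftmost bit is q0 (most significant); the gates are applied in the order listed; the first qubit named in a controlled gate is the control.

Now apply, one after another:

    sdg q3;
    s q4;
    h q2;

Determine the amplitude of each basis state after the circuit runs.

The final amplitudes are sqrt(2)/2 on |00000>, sqrt(2)/2 on |00100>, and 0 on every other basis state.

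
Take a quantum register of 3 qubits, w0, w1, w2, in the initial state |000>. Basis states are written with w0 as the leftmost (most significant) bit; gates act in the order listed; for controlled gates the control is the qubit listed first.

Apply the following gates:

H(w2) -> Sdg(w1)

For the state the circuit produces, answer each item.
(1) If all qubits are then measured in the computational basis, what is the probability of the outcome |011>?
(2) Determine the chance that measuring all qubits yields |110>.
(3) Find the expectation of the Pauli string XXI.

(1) The probability of measuring |011> is 0.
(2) The probability of measuring |110> is 0.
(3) In the final state, XXI has expectation 0.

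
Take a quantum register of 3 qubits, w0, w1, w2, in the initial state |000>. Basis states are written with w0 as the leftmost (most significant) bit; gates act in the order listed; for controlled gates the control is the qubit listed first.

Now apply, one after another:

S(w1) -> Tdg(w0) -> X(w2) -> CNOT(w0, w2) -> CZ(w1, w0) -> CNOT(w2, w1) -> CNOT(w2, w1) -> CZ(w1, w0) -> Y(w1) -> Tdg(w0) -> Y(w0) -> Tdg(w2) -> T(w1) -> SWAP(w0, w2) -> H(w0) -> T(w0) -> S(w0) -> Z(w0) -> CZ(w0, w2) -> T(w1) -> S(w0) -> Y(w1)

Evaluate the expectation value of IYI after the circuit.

The expectation value of IYI is 0. Key observation: gates 5-8 undo each other exactly, leaving only the rest of the circuit to track.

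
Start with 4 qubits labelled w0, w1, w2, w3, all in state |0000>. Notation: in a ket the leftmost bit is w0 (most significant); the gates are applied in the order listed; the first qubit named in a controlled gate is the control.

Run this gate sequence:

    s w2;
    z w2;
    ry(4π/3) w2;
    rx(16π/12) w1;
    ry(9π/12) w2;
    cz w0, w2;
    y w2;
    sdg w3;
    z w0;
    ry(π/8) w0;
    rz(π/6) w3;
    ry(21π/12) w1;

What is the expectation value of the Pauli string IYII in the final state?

In the final state, IYII has expectation sqrt(3)/2.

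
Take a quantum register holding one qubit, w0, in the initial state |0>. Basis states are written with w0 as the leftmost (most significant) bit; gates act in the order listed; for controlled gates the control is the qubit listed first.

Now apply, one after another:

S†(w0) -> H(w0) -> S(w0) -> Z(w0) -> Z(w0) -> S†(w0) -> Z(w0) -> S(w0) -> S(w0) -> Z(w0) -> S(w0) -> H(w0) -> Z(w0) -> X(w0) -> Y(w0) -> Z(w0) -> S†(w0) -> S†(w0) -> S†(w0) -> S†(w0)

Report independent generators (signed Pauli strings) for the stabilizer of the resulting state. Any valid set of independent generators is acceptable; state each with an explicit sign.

One valid set of independent stabilizer generators is -Y (any independent generating set of the same group is equally correct). Key observation: gates 3-6 undo each other exactly, leaving only the rest of the circuit to track.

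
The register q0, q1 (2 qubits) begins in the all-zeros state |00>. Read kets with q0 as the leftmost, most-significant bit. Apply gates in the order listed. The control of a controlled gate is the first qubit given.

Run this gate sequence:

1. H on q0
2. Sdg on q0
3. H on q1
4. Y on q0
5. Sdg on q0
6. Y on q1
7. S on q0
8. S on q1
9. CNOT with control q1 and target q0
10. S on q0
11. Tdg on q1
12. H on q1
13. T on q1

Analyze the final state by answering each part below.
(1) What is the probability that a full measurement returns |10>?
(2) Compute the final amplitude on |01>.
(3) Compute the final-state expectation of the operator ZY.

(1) The probability of measuring |10> is sqrt(2)/8 + 1/4.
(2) The amplitude on |01> is sqrt(2)*(exp(3*I*pi/4) + I)/4.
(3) The expectation value of ZY is -1/2.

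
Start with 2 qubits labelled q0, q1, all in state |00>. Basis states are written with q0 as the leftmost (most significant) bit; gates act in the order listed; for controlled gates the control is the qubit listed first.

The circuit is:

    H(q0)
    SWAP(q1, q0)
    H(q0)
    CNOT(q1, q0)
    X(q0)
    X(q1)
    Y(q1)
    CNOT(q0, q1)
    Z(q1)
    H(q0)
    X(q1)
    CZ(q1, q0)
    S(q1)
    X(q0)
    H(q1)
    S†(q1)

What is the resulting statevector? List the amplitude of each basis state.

The resulting statevector has amplitude -1/2 - I/2 on |00>, -1/2 - I/2 on |01>, 0 on |10>, 0 on |11>.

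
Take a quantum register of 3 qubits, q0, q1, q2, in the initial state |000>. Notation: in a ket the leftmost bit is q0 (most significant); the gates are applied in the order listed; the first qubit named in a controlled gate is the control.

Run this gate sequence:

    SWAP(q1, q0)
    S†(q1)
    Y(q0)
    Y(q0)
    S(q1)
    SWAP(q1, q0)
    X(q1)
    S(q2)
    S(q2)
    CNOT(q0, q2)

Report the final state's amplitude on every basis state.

The resulting statevector has amplitude 1 on |010>, and 0 on every other basis state. Key observation: steps 1-6 multiply out to the identity, so the circuit reduces to the remaining gates.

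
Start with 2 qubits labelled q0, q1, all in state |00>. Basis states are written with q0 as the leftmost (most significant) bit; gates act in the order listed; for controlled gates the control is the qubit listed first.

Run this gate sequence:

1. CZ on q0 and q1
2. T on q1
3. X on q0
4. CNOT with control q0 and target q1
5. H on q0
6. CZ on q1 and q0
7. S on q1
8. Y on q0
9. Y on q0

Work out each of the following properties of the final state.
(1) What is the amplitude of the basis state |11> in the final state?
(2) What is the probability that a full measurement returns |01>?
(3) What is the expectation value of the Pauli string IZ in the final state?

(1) The final state's coefficient on |11> equals sqrt(2)*I/2.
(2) The probability of measuring |01> is 1/2.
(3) The observable IZ averages to -1.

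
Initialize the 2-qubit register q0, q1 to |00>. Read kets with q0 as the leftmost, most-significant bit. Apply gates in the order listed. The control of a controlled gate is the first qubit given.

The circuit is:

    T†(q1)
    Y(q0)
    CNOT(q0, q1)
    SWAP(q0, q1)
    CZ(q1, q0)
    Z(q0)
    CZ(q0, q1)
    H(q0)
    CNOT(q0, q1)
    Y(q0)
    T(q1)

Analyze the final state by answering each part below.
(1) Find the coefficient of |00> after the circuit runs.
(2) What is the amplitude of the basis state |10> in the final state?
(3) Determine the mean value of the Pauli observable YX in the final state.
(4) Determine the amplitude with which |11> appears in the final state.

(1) The amplitude on |00> is sqrt(2)/2.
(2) |10> carries amplitude 0 in the final state.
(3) In the final state, YX has expectation sqrt(2)/2.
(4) |11> carries amplitude sqrt(2)*exp(I*pi/4)/2 in the final state.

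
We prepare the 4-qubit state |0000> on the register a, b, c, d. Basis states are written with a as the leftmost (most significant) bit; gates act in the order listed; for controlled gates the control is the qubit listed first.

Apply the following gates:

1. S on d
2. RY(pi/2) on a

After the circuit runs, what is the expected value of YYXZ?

The observable YYXZ averages to 0.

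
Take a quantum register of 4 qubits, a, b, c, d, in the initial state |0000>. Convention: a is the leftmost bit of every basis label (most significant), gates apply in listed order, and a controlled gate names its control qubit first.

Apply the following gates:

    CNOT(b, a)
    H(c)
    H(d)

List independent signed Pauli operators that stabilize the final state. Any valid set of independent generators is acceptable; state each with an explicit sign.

The stabilizer group can be generated by +IIXI, +IIIX, +ZIII, +IZII, among other valid generating sets.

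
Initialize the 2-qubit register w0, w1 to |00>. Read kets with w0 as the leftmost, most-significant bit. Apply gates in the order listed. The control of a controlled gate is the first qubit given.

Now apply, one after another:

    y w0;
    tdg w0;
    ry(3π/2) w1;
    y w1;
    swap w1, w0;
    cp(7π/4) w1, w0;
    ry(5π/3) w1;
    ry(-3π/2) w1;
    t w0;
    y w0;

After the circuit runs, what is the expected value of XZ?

In the final state, XZ has expectation sqrt(3)/2.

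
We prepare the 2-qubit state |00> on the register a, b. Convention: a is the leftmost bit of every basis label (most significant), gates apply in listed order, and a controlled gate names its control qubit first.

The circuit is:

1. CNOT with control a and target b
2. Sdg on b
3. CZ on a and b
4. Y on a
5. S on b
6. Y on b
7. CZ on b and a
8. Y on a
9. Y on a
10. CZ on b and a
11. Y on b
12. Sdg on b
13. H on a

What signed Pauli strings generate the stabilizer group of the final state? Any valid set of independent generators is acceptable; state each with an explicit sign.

One valid set of independent stabilizer generators is -XI, +IZ (any independent generating set of the same group is equally correct).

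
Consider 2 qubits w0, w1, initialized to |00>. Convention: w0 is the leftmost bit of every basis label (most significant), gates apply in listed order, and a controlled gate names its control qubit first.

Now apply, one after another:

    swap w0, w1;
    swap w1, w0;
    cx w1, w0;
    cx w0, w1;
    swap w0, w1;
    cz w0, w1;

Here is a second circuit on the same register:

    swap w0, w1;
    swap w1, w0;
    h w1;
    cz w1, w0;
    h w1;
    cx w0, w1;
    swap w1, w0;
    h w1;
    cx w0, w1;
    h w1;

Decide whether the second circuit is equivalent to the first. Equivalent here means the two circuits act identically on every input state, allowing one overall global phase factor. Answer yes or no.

No, they are not equivalent — no single phase factor reconciles the two unitaries.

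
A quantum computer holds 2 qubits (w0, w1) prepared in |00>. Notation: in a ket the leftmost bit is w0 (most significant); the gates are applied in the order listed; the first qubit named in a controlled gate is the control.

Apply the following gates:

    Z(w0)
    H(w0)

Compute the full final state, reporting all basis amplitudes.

The final amplitudes are sqrt(2)/2 on |00>, 0 on |01>, sqrt(2)/2 on |10>, 0 on |11>.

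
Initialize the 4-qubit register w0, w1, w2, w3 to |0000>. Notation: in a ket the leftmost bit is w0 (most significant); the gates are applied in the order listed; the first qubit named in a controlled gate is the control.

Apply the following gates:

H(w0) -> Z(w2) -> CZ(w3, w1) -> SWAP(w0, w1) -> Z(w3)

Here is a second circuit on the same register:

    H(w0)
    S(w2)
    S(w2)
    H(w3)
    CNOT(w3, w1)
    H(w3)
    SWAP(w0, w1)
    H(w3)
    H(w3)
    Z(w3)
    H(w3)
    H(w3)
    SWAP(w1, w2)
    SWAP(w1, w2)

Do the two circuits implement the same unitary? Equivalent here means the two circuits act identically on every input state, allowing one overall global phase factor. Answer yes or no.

No: there is an input state on which the two circuits produce genuinely different outputs (not merely differing by a phase).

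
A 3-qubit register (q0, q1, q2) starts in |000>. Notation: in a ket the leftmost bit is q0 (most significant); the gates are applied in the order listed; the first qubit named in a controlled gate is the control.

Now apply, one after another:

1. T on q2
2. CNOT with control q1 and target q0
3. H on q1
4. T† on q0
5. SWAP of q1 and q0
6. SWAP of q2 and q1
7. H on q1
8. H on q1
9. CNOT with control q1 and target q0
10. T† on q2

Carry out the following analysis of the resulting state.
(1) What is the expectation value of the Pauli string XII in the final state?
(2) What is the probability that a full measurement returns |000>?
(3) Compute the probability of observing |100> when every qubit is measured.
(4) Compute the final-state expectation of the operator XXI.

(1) The observable XII averages to 1.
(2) A full measurement returns |000> with probability 1/2.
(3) The probability of measuring |100> is 1/2.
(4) In the final state, XXI has expectation 0.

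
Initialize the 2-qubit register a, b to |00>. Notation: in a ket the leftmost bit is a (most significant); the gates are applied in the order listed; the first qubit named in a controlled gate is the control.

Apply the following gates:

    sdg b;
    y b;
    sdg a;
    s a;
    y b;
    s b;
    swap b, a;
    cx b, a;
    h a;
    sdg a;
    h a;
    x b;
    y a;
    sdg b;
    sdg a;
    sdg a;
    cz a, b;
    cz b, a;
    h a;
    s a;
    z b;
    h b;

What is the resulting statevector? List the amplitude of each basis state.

The resulting statevector has amplitude 1/2 on |00>, -1/2 on |01>, -1/2 on |10>, 1/2 on |11>. Key observation: the block from step 1 through step 6 cancels to the identity and can be dropped.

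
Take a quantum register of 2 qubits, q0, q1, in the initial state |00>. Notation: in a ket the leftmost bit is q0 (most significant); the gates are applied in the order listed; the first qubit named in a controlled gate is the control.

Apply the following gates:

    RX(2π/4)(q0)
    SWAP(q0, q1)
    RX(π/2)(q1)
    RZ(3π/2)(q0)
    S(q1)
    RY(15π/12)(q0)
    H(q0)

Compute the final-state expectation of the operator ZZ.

In the final state, ZZ has expectation sqrt(2)/2.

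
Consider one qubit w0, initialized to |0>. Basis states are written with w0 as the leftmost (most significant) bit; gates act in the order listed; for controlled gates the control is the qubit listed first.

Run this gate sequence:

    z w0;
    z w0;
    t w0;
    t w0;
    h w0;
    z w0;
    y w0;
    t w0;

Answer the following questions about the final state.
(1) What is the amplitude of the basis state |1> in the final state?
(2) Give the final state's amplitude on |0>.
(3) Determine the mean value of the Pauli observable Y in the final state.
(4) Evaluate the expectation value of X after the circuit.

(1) The amplitude on |1> is sqrt(2)*exp(3*I*pi/4)/2.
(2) The amplitude on |0> is sqrt(2)*I/2.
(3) In the final state, Y has expectation sqrt(2)/2.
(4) The observable X averages to sqrt(2)/2.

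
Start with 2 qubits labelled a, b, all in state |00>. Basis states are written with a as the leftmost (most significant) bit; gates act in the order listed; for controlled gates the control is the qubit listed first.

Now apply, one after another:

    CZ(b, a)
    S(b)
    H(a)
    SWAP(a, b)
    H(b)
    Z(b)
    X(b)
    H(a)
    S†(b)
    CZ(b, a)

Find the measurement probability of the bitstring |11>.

A full measurement returns |11> with probability 1/2.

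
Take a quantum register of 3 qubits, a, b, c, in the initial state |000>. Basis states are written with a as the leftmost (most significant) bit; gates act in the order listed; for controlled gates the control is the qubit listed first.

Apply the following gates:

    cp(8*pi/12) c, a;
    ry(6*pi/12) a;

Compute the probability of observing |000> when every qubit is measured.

The probability of measuring |000> is 1/2.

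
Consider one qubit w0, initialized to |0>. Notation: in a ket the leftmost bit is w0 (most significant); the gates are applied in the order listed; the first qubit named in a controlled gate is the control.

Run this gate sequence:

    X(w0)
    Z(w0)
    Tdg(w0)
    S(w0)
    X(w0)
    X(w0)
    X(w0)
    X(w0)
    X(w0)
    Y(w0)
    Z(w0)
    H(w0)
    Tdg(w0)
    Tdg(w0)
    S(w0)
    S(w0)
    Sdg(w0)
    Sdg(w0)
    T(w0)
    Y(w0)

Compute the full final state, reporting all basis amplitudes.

After the circuit, the state carries amplitude -sqrt(2)/2 on |0>, -sqrt(2)*exp(I*pi/4)/2 on |1>.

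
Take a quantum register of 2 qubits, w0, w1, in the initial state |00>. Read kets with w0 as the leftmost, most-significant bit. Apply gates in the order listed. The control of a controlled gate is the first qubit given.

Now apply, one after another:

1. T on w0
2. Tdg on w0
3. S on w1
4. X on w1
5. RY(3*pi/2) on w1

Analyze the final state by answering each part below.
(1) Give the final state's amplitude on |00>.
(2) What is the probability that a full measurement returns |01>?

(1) The amplitude on |00> is -sqrt(2)/2.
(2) The probability of measuring |01> is 1/2.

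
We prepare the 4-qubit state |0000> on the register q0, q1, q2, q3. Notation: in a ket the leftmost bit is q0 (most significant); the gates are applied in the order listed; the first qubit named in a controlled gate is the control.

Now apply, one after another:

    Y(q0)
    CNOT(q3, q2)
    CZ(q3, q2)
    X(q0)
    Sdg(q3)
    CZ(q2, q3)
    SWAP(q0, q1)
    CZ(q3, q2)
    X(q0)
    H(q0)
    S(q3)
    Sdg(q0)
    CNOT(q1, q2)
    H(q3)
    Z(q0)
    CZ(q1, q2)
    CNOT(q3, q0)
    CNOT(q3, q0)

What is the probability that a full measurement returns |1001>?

A full measurement returns |1001> with probability 1/4. Key observation: the block from step 17 through step 18 cancels to the identity and can be dropped.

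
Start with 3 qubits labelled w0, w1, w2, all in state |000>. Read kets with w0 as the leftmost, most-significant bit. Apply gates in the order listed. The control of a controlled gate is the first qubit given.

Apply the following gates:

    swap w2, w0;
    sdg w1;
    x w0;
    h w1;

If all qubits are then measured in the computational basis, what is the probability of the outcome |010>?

The probability of measuring |010> is 0.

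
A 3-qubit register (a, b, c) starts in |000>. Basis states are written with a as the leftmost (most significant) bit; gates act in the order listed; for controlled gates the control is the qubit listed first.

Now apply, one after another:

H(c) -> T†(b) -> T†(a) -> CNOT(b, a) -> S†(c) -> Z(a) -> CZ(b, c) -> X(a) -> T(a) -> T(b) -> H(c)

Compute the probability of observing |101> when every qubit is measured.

The probability of measuring |101> is 1/2.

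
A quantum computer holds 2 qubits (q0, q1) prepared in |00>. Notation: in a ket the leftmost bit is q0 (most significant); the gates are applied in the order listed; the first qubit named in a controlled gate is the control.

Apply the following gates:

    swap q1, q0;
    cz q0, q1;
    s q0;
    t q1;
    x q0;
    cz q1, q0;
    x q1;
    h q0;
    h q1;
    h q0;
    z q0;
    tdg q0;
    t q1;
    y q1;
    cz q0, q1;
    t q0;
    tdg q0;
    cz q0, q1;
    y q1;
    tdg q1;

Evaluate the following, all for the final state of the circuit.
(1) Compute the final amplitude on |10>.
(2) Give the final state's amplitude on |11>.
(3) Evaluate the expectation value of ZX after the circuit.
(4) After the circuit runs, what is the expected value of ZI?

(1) |10> carries amplitude sqrt(2)*exp(3*I*pi/4)/2 in the final state.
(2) The amplitude on |11> is -sqrt(2)*exp(3*I*pi/4)/2.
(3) The observable ZX averages to 1.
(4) The expectation value of ZI is -1.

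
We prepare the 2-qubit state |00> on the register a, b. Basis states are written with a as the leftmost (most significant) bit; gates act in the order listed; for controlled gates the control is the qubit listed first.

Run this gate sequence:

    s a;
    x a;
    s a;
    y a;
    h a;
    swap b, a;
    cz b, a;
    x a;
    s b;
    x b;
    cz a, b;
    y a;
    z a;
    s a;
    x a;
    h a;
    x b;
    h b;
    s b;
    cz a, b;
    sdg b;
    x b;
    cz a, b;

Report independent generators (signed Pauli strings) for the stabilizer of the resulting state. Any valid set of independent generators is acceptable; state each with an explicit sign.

One valid set of independent stabilizer generators is +XI, -IY (any independent generating set of the same group is equally correct).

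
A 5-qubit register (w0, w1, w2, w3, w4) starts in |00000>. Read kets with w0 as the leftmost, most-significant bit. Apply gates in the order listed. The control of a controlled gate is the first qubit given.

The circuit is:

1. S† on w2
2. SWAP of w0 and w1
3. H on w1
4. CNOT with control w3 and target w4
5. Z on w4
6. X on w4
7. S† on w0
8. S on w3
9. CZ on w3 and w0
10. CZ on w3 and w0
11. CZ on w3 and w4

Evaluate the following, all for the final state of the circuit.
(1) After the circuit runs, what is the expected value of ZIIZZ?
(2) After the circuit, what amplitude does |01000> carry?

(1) The observable ZIIZZ averages to -1.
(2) |01000> carries amplitude 0 in the final state.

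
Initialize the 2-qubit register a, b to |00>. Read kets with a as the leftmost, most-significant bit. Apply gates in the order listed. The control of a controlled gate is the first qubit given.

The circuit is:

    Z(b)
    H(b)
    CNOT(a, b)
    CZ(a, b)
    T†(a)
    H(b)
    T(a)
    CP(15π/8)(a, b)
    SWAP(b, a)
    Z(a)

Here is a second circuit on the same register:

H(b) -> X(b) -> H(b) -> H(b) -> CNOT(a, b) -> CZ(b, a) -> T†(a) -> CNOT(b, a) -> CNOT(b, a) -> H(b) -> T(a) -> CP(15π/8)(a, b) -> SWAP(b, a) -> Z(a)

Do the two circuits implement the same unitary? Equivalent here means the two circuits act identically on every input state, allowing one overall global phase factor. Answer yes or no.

Yes: on every input state the two circuits agree up to one overall phase factor.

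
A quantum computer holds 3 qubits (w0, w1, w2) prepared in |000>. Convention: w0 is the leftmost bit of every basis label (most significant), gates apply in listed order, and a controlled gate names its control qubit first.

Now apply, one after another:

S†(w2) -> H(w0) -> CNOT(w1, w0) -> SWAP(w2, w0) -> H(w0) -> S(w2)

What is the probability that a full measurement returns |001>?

Outcome |001> occurs with probability 1/4.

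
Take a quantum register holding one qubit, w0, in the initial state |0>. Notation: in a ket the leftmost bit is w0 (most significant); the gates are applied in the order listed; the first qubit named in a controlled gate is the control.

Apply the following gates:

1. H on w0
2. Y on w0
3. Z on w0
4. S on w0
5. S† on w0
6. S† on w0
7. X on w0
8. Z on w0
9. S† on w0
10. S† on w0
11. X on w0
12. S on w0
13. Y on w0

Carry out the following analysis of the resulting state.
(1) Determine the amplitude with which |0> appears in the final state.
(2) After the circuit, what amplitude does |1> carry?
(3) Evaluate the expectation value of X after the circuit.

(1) |0> carries amplitude -sqrt(2)/2 in the final state.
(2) |1> carries amplitude sqrt(2)/2 in the final state.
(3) The observable X averages to -1.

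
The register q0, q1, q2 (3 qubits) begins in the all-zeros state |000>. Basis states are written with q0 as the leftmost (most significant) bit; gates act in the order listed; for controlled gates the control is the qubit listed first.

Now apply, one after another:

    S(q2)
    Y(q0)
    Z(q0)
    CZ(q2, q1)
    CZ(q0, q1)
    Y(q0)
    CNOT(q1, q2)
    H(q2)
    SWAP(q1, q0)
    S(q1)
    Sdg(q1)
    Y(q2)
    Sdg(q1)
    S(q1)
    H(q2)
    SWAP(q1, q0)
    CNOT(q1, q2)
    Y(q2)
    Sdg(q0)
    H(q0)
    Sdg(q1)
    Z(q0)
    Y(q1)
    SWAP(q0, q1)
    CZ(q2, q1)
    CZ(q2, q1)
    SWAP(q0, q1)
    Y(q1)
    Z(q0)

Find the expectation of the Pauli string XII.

The expectation value of XII is 1. Key observation: steps 22-29 multiply out to the identity, so the circuit reduces to the remaining gates.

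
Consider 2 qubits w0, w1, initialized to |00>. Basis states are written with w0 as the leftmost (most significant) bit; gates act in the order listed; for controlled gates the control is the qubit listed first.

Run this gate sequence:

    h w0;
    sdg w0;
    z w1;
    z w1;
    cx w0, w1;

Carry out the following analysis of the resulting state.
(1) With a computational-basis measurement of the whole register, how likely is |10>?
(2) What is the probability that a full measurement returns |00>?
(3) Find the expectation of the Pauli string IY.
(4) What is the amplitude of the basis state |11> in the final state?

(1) The probability of measuring |10> is 0.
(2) The probability of measuring |00> is 1/2.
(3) The expectation value of IY is 0.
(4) |11> carries amplitude -sqrt(2)*I/2 in the final state.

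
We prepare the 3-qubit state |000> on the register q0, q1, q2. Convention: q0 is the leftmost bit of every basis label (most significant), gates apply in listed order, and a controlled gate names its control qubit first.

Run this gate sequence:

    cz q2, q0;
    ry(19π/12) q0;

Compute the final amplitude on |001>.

The amplitude on |001> is 0.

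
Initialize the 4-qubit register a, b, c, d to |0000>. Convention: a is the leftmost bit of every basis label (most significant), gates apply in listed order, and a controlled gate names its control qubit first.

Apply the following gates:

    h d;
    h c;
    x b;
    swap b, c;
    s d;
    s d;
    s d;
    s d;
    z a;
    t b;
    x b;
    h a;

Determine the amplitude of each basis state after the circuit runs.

After the circuit, the state carries amplitude 0 on |0000>, 0 on |0001>, sqrt(2)*exp(I*pi/4)/4 on |0010>, sqrt(2)*exp(I*pi/4)/4 on |0011>, 0 on |0100>, 0 on |0101>, sqrt(2)/4 on |0110>, sqrt(2)/4 on |0111>, 0 on |1000>, 0 on |1001>, sqrt(2)*exp(I*pi/4)/4 on |1010>, sqrt(2)*exp(I*pi/4)/4 on |1011>, 0 on |1100>, 0 on |1101>, sqrt(2)/4 on |1110>, sqrt(2)/4 on |1111>. Key observation: gates 5-8 undo each other exactly, leaving only the rest of the circuit to track.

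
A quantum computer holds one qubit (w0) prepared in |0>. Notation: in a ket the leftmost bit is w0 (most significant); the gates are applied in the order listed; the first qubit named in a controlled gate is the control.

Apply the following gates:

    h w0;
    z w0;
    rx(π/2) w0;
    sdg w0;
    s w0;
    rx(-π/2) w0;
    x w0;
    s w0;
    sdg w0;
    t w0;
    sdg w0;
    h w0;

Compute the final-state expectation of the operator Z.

In the final state, Z has expectation -sqrt(2)/2.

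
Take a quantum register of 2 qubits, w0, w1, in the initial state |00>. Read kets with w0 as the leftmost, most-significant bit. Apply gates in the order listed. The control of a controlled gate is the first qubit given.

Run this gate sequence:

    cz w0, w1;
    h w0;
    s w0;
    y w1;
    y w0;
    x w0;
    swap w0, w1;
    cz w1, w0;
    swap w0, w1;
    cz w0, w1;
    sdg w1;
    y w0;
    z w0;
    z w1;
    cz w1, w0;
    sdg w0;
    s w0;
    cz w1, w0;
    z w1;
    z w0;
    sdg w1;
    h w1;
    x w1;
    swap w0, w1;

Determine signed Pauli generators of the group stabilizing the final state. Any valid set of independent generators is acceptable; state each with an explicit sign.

One valid set of independent stabilizer generators is -XI, -IY (any independent generating set of the same group is equally correct). Key observation: the block from step 14 through step 19 cancels to the identity and can be dropped.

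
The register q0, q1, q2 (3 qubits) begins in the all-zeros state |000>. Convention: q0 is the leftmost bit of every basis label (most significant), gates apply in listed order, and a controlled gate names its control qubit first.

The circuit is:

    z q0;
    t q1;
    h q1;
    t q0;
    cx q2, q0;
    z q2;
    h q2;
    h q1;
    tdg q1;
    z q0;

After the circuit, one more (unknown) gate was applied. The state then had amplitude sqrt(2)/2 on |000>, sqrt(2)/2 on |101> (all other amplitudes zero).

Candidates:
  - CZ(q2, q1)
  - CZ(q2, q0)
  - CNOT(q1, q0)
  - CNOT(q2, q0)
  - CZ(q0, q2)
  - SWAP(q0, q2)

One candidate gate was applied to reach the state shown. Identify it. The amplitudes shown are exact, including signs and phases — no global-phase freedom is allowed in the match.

The unique candidate consistent with the amplitudes is CNOT(q2, q0).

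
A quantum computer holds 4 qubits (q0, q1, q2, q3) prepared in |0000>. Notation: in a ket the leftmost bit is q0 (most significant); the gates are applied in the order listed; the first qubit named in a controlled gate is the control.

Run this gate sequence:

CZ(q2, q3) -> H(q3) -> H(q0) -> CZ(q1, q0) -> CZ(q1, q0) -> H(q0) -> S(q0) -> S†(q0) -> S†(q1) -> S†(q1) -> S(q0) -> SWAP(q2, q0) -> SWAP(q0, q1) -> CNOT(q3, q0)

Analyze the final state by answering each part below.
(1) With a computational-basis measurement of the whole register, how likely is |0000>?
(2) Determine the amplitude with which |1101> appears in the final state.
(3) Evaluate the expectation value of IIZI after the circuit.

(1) The probability of measuring |0000> is 1/2. Key observation: steps 3-6 multiply out to the identity, so the circuit reduces to the remaining gates.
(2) |1101> carries amplitude 0 in the final state.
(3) The observable IIZI averages to 1.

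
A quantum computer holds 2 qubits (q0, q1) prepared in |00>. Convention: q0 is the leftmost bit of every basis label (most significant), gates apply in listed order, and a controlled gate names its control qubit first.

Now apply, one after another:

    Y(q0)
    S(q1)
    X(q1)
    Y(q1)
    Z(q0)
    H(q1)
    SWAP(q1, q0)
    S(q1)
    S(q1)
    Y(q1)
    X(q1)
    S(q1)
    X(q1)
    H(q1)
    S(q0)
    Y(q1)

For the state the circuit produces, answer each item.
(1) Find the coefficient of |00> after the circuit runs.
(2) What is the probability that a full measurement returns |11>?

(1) The final state's coefficient on |00> equals -I/2.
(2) Outcome |11> occurs with probability 1/4.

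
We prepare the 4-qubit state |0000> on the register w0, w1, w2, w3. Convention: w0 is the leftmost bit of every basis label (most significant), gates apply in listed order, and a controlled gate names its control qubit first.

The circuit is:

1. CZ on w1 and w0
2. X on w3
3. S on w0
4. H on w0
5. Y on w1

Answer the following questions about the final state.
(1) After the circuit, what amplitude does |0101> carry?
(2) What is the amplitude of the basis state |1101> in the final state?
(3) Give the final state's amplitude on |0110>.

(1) The amplitude on |0101> is sqrt(2)*I/2.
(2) The final state's coefficient on |1101> equals sqrt(2)*I/2.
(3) The amplitude on |0110> is 0.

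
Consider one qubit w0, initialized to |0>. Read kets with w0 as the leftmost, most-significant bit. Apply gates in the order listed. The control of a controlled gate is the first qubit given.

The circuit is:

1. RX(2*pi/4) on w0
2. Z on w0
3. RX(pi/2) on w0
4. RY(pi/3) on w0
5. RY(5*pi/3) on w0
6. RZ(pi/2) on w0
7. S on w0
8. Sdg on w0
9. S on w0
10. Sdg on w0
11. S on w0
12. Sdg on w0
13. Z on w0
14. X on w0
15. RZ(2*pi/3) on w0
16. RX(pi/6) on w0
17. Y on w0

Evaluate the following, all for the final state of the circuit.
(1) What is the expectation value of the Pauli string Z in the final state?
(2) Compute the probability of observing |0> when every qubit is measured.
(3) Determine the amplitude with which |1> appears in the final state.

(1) In the final state, Z has expectation sqrt(3)/2. Key observation: the block from step 7 through step 12 cancels to the identity and can be dropped.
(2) A full measurement returns |0> with probability sqrt(3)/4 + 1/2.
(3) The amplitude on |1> is (-sqrt(6) + sqrt(2))*exp(I*pi/12)/4.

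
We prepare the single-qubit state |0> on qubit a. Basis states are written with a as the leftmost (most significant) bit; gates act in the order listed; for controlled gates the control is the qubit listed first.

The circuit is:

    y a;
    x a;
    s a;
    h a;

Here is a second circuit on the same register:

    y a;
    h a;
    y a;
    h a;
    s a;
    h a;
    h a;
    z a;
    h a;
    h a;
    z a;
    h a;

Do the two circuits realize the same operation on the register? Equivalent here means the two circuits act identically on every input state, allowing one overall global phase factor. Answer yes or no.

No — the two circuits implement different unitaries, even allowing a global phase.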